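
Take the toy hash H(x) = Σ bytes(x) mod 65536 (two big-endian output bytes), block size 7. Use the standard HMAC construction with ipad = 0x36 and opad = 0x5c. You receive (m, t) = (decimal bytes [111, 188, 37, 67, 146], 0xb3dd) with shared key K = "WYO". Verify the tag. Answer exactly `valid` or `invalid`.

invalid

Key "WYO" = 57 59 4f is 3 bytes ≤ B = 7; zero-pad to 7 bytes: K' = 57 59 4f 00 00 00 00.
K' ⊕ ipad = 61 6f 79 36 36 36 36; K' ⊕ opad = 0b 05 13 5c 5c 5c 5c.
Inner hash: sum = 97+111+121+54+54+54+54+111+188+37+67+146 = 1094 → 04 46.
Outer hash (recomputed tag): sum = 11+5+19+92+92+92+92+4+70 = 477 → 01 dd.
Recomputed tag = 01dd; claimed = b3dd → mismatch.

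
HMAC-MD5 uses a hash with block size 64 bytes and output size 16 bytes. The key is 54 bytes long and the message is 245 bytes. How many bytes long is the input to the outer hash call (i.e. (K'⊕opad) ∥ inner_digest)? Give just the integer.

Key is 54 ≤ 64 bytes, zero-padded: |K'| = 64.
Outer input = (K'⊕opad) ∥ H(inner) → 64 + 16 = 80 bytes.

80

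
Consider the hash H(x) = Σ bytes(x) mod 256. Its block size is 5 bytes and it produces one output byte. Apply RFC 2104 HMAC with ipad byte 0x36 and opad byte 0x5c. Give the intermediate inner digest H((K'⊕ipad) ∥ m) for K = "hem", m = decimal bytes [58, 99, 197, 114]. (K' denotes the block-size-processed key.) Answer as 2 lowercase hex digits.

4c

Key "hem" = 68 65 6d is 3 bytes ≤ B = 5; zero-pad to 5 bytes: K' = 68 65 6d 00 00.
K' ⊕ ipad = 5e 53 5b 36 36.
Inner input = 5e 53 5b 36 36 ∥ 3a 63 c5 72.
Inner hash: sum = 94+83+91+54+54+58+99+197+114 = 844; mod 256 = 76 → 4c.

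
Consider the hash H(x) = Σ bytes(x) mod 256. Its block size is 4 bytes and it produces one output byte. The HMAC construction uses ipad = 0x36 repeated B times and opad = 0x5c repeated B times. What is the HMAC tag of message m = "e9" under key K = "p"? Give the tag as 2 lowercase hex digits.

c6

Key "p" = 70 is 1 byte ≤ B = 4; zero-pad to 4 bytes: K' = 70 00 00 00.
K' ⊕ ipad = 46 36 36 36.  K' ⊕ opad = 2c 5c 5c 5c.
Inner input = (K'⊕ipad) ∥ m = 46 36 36 36 ∥ 65 39.
Inner hash: sum = 70+54+54+54+101+57 = 390; mod 256 = 134 → 86.
Outer input = (K'⊕opad) ∥ inner = 2c 5c 5c 5c ∥ 86.
Outer hash (tag): sum = 44+92+92+92+134 = 454; mod 256 = 198 → c6.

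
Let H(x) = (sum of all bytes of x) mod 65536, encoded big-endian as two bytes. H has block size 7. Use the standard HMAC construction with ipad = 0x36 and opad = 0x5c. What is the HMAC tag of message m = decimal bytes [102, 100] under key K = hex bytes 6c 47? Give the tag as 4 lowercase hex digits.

02bc

Key hex bytes 6c 47 is 2 bytes ≤ B = 7; zero-pad to 7 bytes: K' = 6c 47 00 00 00 00 00.
K' ⊕ ipad = 5a 71 36 36 36 36 36.  K' ⊕ opad = 30 1b 5c 5c 5c 5c 5c.
Inner input = (K'⊕ipad) ∥ m = 5a 71 36 36 36 36 36 ∥ 66 64.
Inner hash: sum = 90+113+54+54+54+54+54+102+100 = 675 → 02 a3.
Outer input = (K'⊕opad) ∥ inner = 30 1b 5c 5c 5c 5c 5c ∥ 02 a3.
Outer hash (tag): sum = 48+27+92+92+92+92+92+2+163 = 700 → 02 bc.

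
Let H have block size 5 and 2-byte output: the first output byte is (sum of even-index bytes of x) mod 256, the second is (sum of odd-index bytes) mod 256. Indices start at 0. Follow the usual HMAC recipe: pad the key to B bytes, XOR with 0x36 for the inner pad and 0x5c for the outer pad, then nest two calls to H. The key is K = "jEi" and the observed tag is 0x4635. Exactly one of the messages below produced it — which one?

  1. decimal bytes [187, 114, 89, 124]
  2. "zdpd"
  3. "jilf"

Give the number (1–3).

3

Key "jEi" = 6a 45 69 is 3 bytes ≤ B = 5; zero-pad to 5 bytes: K' = 6a 45 69 00 00.
K' ⊕ ipad = 5c 73 5f 36 36; K' ⊕ opad = 36 19 35 5c 5c.
m1: inner = H(5c 73 5f 36 36 bb 72 59 7c) = df bd; tag = H(36 19 35 5c 5c df bd) = 8454
m2: inner = H(5c 73 5f 36 36 7a 64 70 64) = b9 93; tag = H(36 19 35 5c 5c b9 93) = 5a2e
m3: inner = H(5c 73 5f 36 36 6a 69 6c 66) = c0 7f; tag = H(36 19 35 5c 5c c0 7f) = 4635 ← matches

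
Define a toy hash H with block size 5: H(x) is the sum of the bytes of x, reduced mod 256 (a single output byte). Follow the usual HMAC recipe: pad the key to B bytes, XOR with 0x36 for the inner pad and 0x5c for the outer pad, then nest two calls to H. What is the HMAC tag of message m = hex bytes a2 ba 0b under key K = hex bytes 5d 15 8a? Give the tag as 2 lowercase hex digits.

f5

Key hex bytes 5d 15 8a is 3 bytes ≤ B = 5; zero-pad to 5 bytes: K' = 5d 15 8a 00 00.
K' ⊕ ipad = 6b 23 bc 36 36.  K' ⊕ opad = 01 49 d6 5c 5c.
Inner input = (K'⊕ipad) ∥ m = 6b 23 bc 36 36 ∥ a2 ba 0b.
Inner hash: sum = 107+35+188+54+54+162+186+11 = 797; mod 256 = 29 → 1d.
Outer input = (K'⊕opad) ∥ inner = 01 49 d6 5c 5c ∥ 1d.
Outer hash (tag): sum = 1+73+214+92+92+29 = 501; mod 256 = 245 → f5.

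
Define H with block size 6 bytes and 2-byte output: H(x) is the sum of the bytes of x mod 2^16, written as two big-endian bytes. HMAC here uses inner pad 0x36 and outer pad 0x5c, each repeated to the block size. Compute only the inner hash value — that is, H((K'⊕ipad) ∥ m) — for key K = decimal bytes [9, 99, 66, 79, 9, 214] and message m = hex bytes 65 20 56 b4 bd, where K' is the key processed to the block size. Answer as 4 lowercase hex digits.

Key decimal bytes [9, 99, 66, 79, 9, 214] = 09 63 42 4f 09 d6 is exactly B = 6 bytes: K' = 09 63 42 4f 09 d6.
K' ⊕ ipad = 3f 55 74 79 3f e0.
Inner input = 3f 55 74 79 3f e0 ∥ 65 20 56 b4 bd.
Inner hash: sum = 63+85+116+121+63+224+101+32+86+180+189 = 1260 → 04 ec.

04ec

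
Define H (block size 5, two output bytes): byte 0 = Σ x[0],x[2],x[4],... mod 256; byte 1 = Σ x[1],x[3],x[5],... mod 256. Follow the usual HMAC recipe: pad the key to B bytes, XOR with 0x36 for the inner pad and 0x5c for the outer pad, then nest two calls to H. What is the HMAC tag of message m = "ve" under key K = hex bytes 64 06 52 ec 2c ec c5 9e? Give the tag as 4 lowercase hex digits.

a9de

Key hex bytes 64 06 52 ec 2c ec c5 9e is 8 bytes > B = 5, so hash it first: H(key) = a7 7c, then zero-pad to 5 bytes: K' = a7 7c 00 00 00.
K' ⊕ ipad = 91 4a 36 36 36.  K' ⊕ opad = fb 20 5c 5c 5c.
Inner input = (K'⊕ipad) ∥ m = 91 4a 36 36 36 ∥ 76 65.
Inner hash: even-index sum = 354 mod 256 = 98; odd-index sum = 246 mod 256 = 246 → 62 f6.
Outer input = (K'⊕opad) ∥ inner = fb 20 5c 5c 5c ∥ 62 f6.
Outer hash (tag): even-index sum = 681 mod 256 = 169; odd-index sum = 222 mod 256 = 222 → a9 de.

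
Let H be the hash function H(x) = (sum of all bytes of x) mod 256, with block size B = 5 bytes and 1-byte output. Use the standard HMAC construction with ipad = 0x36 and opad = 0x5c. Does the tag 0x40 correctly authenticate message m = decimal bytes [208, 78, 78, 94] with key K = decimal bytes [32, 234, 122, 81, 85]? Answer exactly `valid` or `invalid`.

Key decimal bytes [32, 234, 122, 81, 85] = 20 ea 7a 51 55 is exactly B = 5 bytes: K' = 20 ea 7a 51 55.
K' ⊕ ipad = 16 dc 4c 67 63; K' ⊕ opad = 7c b6 26 0d 09.
Inner hash: sum = 22+220+76+103+99+208+78+78+94 = 978; mod 256 = 210 → d2.
Outer hash (recomputed tag): sum = 124+182+38+13+9+210 = 576; mod 256 = 64 → 40.
Recomputed tag = 40; claimed = 40 → match.

valid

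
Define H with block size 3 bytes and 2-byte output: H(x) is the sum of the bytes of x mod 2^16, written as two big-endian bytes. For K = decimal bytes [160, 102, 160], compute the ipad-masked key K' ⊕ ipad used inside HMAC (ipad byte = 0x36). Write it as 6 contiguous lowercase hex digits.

Key decimal bytes [160, 102, 160] = a0 66 a0 is exactly B = 3 bytes: K' = a0 66 a0.
XOR each byte with 0x36: a0⊕36=96, 66⊕36=50, a0⊕36=96.

965096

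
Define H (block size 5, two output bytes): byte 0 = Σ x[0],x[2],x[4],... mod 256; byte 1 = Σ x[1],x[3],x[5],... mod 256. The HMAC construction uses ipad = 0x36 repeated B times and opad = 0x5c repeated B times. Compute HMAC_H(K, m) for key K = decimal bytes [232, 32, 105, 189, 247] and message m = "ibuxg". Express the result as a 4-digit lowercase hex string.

Key decimal bytes [232, 32, 105, 189, 247] = e8 20 69 bd f7 is exactly B = 5 bytes: K' = e8 20 69 bd f7.
K' ⊕ ipad = de 16 5f 8b c1.  K' ⊕ opad = b4 7c 35 e1 ab.
Inner input = (K'⊕ipad) ∥ m = de 16 5f 8b c1 ∥ 69 62 75 78 67.
Inner hash: even-index sum = 728 mod 256 = 216; odd-index sum = 486 mod 256 = 230 → d8 e6.
Outer input = (K'⊕opad) ∥ inner = b4 7c 35 e1 ab ∥ d8 e6.
Outer hash (tag): even-index sum = 634 mod 256 = 122; odd-index sum = 565 mod 256 = 53 → 7a 35.

7a35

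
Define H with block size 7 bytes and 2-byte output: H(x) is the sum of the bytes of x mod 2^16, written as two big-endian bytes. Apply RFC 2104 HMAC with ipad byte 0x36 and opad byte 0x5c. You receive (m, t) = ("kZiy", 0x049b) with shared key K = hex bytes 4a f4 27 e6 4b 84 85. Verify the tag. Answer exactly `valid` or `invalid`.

invalid

Key hex bytes 4a f4 27 e6 4b 84 85 is exactly B = 7 bytes: K' = 4a f4 27 e6 4b 84 85.
K' ⊕ ipad = 7c c2 11 d0 7d b2 b3; K' ⊕ opad = 16 a8 7b ba 17 d8 d9.
Inner hash: sum = 124+194+17+208+125+178+179+107+90+105+121 = 1448 → 05 a8.
Outer hash (recomputed tag): sum = 22+168+123+186+23+216+217+5+168 = 1128 → 04 68.
Recomputed tag = 0468; claimed = 049b → mismatch.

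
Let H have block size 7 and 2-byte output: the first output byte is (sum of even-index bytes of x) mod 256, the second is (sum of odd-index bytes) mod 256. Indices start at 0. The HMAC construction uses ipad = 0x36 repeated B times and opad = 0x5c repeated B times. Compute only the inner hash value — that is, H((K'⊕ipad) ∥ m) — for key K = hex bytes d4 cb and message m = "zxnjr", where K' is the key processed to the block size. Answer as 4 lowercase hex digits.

66c3

Key hex bytes d4 cb is 2 bytes ≤ B = 7; zero-pad to 7 bytes: K' = d4 cb 00 00 00 00 00.
K' ⊕ ipad = e2 fd 36 36 36 36 36.
Inner input = e2 fd 36 36 36 36 36 ∥ 7a 78 6e 6a 72.
Inner hash: even-index sum = 614 mod 256 = 102; odd-index sum = 707 mod 256 = 195 → 66 c3.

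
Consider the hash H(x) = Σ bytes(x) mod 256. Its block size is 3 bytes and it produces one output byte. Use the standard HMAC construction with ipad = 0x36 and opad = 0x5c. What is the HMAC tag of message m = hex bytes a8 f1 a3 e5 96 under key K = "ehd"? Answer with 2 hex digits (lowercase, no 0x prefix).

5f

Key "ehd" = 65 68 64 is exactly B = 3 bytes: K' = 65 68 64.
K' ⊕ ipad = 53 5e 52.  K' ⊕ opad = 39 34 38.
Inner input = (K'⊕ipad) ∥ m = 53 5e 52 ∥ a8 f1 a3 e5 96.
Inner hash: sum = 83+94+82+168+241+163+229+150 = 1210; mod 256 = 186 → ba.
Outer input = (K'⊕opad) ∥ inner = 39 34 38 ∥ ba.
Outer hash (tag): sum = 57+52+56+186 = 351; mod 256 = 95 → 5f.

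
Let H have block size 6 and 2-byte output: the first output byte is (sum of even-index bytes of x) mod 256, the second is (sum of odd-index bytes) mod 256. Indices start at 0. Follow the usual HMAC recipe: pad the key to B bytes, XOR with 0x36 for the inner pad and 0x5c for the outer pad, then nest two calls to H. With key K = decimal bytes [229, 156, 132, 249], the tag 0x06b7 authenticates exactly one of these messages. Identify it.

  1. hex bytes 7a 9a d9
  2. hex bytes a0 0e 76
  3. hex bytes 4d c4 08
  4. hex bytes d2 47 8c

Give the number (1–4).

Key decimal bytes [229, 156, 132, 249] = e5 9c 84 f9 is 4 bytes ≤ B = 6; zero-pad to 6 bytes: K' = e5 9c 84 f9 00 00.
K' ⊕ ipad = d3 aa b2 cf 36 36; K' ⊕ opad = b9 c0 d8 a5 5c 5c.
m1: inner = H(d3 aa b2 cf 36 36 7a 9a d9) = 0e 49; tag = H(b9 c0 d8 a5 5c 5c 0e 49) = fb0a
m2: inner = H(d3 aa b2 cf 36 36 a0 0e 76) = d1 bd; tag = H(b9 c0 d8 a5 5c 5c d1 bd) = be7e
m3: inner = H(d3 aa b2 cf 36 36 4d c4 08) = 10 73; tag = H(b9 c0 d8 a5 5c 5c 10 73) = fd34
m4: inner = H(d3 aa b2 cf 36 36 d2 47 8c) = 19 f6; tag = H(b9 c0 d8 a5 5c 5c 19 f6) = 06b7 ← matches

4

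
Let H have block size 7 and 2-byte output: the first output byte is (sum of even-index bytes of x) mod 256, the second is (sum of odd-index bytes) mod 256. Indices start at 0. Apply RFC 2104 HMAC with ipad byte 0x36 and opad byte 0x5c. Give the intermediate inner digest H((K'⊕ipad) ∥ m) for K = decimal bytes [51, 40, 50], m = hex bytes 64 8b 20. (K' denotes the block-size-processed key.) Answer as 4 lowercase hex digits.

Key decimal bytes [51, 40, 50] = 33 28 32 is 3 bytes ≤ B = 7; zero-pad to 7 bytes: K' = 33 28 32 00 00 00 00.
K' ⊕ ipad = 05 1e 04 36 36 36 36.
Inner input = 05 1e 04 36 36 36 36 ∥ 64 8b 20.
Inner hash: even-index sum = 256 mod 256 = 0; odd-index sum = 270 mod 256 = 14 → 00 0e.

000e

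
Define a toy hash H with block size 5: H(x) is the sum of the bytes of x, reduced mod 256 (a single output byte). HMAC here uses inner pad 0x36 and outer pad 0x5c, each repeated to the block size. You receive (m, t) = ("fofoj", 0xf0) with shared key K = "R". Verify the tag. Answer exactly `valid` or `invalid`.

invalid

Key "R" = 52 is 1 byte ≤ B = 5; zero-pad to 5 bytes: K' = 52 00 00 00 00.
K' ⊕ ipad = 64 36 36 36 36; K' ⊕ opad = 0e 5c 5c 5c 5c.
Inner hash: sum = 100+54+54+54+54+102+111+102+111+106 = 848; mod 256 = 80 → 50.
Outer hash (recomputed tag): sum = 14+92+92+92+92+80 = 462; mod 256 = 206 → ce.
Recomputed tag = ce; claimed = f0 → mismatch.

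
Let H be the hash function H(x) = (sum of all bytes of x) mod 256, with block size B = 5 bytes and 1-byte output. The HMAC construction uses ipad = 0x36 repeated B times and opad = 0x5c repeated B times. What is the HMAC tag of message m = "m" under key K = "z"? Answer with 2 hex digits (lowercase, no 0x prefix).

Key "z" = 7a is 1 byte ≤ B = 5; zero-pad to 5 bytes: K' = 7a 00 00 00 00.
K' ⊕ ipad = 4c 36 36 36 36.  K' ⊕ opad = 26 5c 5c 5c 5c.
Inner input = (K'⊕ipad) ∥ m = 4c 36 36 36 36 ∥ 6d.
Inner hash: sum = 76+54+54+54+54+109 = 401; mod 256 = 145 → 91.
Outer input = (K'⊕opad) ∥ inner = 26 5c 5c 5c 5c ∥ 91.
Outer hash (tag): sum = 38+92+92+92+92+145 = 551; mod 256 = 39 → 27.

27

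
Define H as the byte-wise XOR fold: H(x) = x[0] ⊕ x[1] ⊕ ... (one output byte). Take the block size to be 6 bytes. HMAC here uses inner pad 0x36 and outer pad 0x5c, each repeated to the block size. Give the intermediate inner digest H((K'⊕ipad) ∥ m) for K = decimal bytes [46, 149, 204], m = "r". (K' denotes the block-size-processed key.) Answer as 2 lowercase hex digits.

05

Key decimal bytes [46, 149, 204] = 2e 95 cc is 3 bytes ≤ B = 6; zero-pad to 6 bytes: K' = 2e 95 cc 00 00 00.
K' ⊕ ipad = 18 a3 fa 36 36 36.
Inner input = 18 a3 fa 36 36 36 ∥ 72.
Inner hash: XOR 18⊕a3⊕fa⊕36⊕36⊕36⊕72 = 05.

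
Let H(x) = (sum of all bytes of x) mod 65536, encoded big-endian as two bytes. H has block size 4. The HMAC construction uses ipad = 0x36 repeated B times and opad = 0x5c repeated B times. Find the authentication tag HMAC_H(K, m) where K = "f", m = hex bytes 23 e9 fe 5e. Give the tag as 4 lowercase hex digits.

01ab

Key "f" = 66 is 1 byte ≤ B = 4; zero-pad to 4 bytes: K' = 66 00 00 00.
K' ⊕ ipad = 50 36 36 36.  K' ⊕ opad = 3a 5c 5c 5c.
Inner input = (K'⊕ipad) ∥ m = 50 36 36 36 ∥ 23 e9 fe 5e.
Inner hash: sum = 80+54+54+54+35+233+254+94 = 858 → 03 5a.
Outer input = (K'⊕opad) ∥ inner = 3a 5c 5c 5c ∥ 03 5a.
Outer hash (tag): sum = 58+92+92+92+3+90 = 427 → 01 ab.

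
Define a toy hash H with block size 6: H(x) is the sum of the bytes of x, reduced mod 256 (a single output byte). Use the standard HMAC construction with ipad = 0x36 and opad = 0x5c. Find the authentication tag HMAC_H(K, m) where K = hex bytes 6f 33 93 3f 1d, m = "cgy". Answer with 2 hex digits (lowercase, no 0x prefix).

21

Key hex bytes 6f 33 93 3f 1d is 5 bytes ≤ B = 6; zero-pad to 6 bytes: K' = 6f 33 93 3f 1d 00.
K' ⊕ ipad = 59 05 a5 09 2b 36.  K' ⊕ opad = 33 6f cf 63 41 5c.
Inner input = (K'⊕ipad) ∥ m = 59 05 a5 09 2b 36 ∥ 63 67 79.
Inner hash: sum = 89+5+165+9+43+54+99+103+121 = 688; mod 256 = 176 → b0.
Outer input = (K'⊕opad) ∥ inner = 33 6f cf 63 41 5c ∥ b0.
Outer hash (tag): sum = 51+111+207+99+65+92+176 = 801; mod 256 = 33 → 21.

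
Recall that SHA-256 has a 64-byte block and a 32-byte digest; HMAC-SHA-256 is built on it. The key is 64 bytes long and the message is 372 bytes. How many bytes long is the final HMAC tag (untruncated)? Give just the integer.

The tag is one SHA-256 digest: 32 bytes.

32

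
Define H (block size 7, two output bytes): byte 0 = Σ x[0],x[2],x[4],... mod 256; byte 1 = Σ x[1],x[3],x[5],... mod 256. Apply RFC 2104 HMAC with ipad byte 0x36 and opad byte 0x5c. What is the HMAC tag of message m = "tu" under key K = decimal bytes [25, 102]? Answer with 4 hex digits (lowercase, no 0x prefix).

8938

Key decimal bytes [25, 102] = 19 66 is 2 bytes ≤ B = 7; zero-pad to 7 bytes: K' = 19 66 00 00 00 00 00.
K' ⊕ ipad = 2f 50 36 36 36 36 36.  K' ⊕ opad = 45 3a 5c 5c 5c 5c 5c.
Inner input = (K'⊕ipad) ∥ m = 2f 50 36 36 36 36 36 ∥ 74 75.
Inner hash: even-index sum = 326 mod 256 = 70; odd-index sum = 304 mod 256 = 48 → 46 30.
Outer input = (K'⊕opad) ∥ inner = 45 3a 5c 5c 5c 5c 5c ∥ 46 30.
Outer hash (tag): even-index sum = 393 mod 256 = 137; odd-index sum = 312 mod 256 = 56 → 89 38.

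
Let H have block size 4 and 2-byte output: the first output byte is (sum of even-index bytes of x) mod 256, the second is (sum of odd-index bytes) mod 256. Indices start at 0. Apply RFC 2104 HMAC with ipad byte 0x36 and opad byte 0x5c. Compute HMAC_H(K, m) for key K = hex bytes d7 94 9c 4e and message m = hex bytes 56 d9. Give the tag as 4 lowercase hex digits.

2ccd

Key hex bytes d7 94 9c 4e is exactly B = 4 bytes: K' = d7 94 9c 4e.
K' ⊕ ipad = e1 a2 aa 78.  K' ⊕ opad = 8b c8 c0 12.
Inner input = (K'⊕ipad) ∥ m = e1 a2 aa 78 ∥ 56 d9.
Inner hash: even-index sum = 481 mod 256 = 225; odd-index sum = 499 mod 256 = 243 → e1 f3.
Outer input = (K'⊕opad) ∥ inner = 8b c8 c0 12 ∥ e1 f3.
Outer hash (tag): even-index sum = 556 mod 256 = 44; odd-index sum = 461 mod 256 = 205 → 2c cd.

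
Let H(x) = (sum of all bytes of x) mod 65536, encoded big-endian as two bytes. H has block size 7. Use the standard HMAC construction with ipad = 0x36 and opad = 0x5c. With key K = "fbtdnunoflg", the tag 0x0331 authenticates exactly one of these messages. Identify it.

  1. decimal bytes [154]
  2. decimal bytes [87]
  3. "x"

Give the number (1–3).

Key "fbtdnunoflg" = 66 62 74 64 6e 75 6e 6f 66 6c 67 is 11 bytes > B = 7, so hash it first: H(key) = 04 99, then zero-pad to 7 bytes: K' = 04 99 00 00 00 00 00.
K' ⊕ ipad = 32 af 36 36 36 36 36; K' ⊕ opad = 58 c5 5c 5c 5c 5c 5c.
m1: inner = H(32 af 36 36 36 36 36 9a) = 02 89; tag = H(58 c5 5c 5c 5c 5c 5c 02 89) = 0374
m2: inner = H(32 af 36 36 36 36 36 57) = 02 46; tag = H(58 c5 5c 5c 5c 5c 5c 02 46) = 0331 ← matches
m3: inner = H(32 af 36 36 36 36 36 78) = 02 67; tag = H(58 c5 5c 5c 5c 5c 5c 02 67) = 0352

2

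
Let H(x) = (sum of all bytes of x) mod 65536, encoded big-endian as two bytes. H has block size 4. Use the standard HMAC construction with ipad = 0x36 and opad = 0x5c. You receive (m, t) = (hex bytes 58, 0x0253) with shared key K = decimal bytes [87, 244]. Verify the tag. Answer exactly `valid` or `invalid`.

valid

Key decimal bytes [87, 244] = 57 f4 is 2 bytes ≤ B = 4; zero-pad to 4 bytes: K' = 57 f4 00 00.
K' ⊕ ipad = 61 c2 36 36; K' ⊕ opad = 0b a8 5c 5c.
Inner hash: sum = 97+194+54+54+88 = 487 → 01 e7.
Outer hash (recomputed tag): sum = 11+168+92+92+1+231 = 595 → 02 53.
Recomputed tag = 0253; claimed = 0253 → match.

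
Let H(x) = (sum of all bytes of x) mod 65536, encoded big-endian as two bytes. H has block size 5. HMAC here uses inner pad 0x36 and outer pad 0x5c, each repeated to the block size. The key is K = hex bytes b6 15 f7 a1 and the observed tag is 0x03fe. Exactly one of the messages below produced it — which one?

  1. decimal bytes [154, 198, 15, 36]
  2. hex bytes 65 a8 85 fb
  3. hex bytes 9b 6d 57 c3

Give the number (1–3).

1

Key hex bytes b6 15 f7 a1 is 4 bytes ≤ B = 5; zero-pad to 5 bytes: K' = b6 15 f7 a1 00.
K' ⊕ ipad = 80 23 c1 97 36; K' ⊕ opad = ea 49 ab fd 5c.
m1: inner = H(80 23 c1 97 36 9a c6 0f 24) = 03 c4; tag = H(ea 49 ab fd 5c 03 c4) = 03fe ← matches
m2: inner = H(80 23 c1 97 36 65 a8 85 fb) = 04 be; tag = H(ea 49 ab fd 5c 04 be) = 03f9
m3: inner = H(80 23 c1 97 36 9b 6d 57 c3) = 04 53; tag = H(ea 49 ab fd 5c 04 53) = 038e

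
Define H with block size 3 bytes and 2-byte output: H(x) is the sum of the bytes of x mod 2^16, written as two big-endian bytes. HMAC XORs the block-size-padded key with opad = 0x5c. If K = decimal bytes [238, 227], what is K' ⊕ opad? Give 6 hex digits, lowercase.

Key decimal bytes [238, 227] = ee e3 is 2 bytes ≤ B = 3; zero-pad to 3 bytes: K' = ee e3 00.
XOR each byte with 0x5c: ee⊕5c=b2, e3⊕5c=bf, 00⊕5c=5c.

b2bf5c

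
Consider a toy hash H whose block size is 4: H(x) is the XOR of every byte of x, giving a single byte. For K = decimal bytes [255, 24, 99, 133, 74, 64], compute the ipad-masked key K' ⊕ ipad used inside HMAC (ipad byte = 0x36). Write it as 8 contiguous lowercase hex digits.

Key decimal bytes [255, 24, 99, 133, 74, 64] = ff 18 63 85 4a 40 is 6 bytes > B = 4, so hash it first: H(key) = 0b, then zero-pad to 4 bytes: K' = 0b 00 00 00.
XOR each byte with 0x36: 0b⊕36=3d, 00⊕36=36, 00⊕36=36, 00⊕36=36.

3d363636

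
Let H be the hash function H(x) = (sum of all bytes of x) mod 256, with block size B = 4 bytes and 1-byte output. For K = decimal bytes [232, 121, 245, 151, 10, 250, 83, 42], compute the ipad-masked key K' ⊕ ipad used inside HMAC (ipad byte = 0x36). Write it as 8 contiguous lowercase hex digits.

Key decimal bytes [232, 121, 245, 151, 10, 250, 83, 42] = e8 79 f5 97 0a fa 53 2a is 8 bytes > B = 4, so hash it first: H(key) = 6e, then zero-pad to 4 bytes: K' = 6e 00 00 00.
XOR each byte with 0x36: 6e⊕36=58, 00⊕36=36, 00⊕36=36, 00⊕36=36.

58363636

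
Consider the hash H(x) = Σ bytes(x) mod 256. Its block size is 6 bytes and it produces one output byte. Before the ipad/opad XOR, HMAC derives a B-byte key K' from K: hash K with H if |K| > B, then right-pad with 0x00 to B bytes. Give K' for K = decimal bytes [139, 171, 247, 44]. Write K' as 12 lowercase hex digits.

8babf72c0000

Key decimal bytes [139, 171, 247, 44] = 8b ab f7 2c is 4 bytes ≤ B = 6; zero-pad to 6 bytes: K' = 8b ab f7 2c 00 00.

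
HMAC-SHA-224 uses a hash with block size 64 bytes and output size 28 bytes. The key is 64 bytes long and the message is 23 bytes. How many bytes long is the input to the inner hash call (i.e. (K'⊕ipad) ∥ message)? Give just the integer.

Key is 64 ≤ 64 bytes, zero-padded: |K'| = 64.
Inner input = (K'⊕ipad) ∥ m → 64 + 23 = 87 bytes.

87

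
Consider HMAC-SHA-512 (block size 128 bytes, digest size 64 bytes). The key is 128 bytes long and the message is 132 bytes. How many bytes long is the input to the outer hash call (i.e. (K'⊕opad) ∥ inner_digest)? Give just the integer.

192

Key is 128 ≤ 128 bytes, zero-padded: |K'| = 128.
Outer input = (K'⊕opad) ∥ H(inner) → 128 + 64 = 192 bytes.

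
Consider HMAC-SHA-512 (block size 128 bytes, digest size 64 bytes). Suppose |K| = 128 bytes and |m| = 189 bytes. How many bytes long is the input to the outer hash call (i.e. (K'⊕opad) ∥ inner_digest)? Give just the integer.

192

Key is 128 ≤ 128 bytes, zero-padded: |K'| = 128.
Outer input = (K'⊕opad) ∥ H(inner) → 128 + 64 = 192 bytes.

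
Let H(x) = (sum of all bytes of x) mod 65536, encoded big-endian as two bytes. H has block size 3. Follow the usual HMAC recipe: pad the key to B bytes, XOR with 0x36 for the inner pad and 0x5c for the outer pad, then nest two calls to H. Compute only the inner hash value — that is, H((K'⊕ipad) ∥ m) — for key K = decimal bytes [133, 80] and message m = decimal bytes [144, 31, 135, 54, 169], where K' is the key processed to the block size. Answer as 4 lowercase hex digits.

Key decimal bytes [133, 80] = 85 50 is 2 bytes ≤ B = 3; zero-pad to 3 bytes: K' = 85 50 00.
K' ⊕ ipad = b3 66 36.
Inner input = b3 66 36 ∥ 90 1f 87 36 a9.
Inner hash: sum = 179+102+54+144+31+135+54+169 = 868 → 03 64.

0364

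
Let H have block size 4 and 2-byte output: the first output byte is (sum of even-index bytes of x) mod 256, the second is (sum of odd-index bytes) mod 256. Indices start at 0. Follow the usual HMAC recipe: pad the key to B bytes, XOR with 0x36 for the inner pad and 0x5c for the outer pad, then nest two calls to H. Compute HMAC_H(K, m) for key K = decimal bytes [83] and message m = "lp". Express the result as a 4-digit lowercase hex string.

Key decimal bytes [83] = 53 is 1 byte ≤ B = 4; zero-pad to 4 bytes: K' = 53 00 00 00.
K' ⊕ ipad = 65 36 36 36.  K' ⊕ opad = 0f 5c 5c 5c.
Inner input = (K'⊕ipad) ∥ m = 65 36 36 36 ∥ 6c 70.
Inner hash: even-index sum = 263 mod 256 = 7; odd-index sum = 220 mod 256 = 220 → 07 dc.
Outer input = (K'⊕opad) ∥ inner = 0f 5c 5c 5c ∥ 07 dc.
Outer hash (tag): even-index sum = 114 mod 256 = 114; odd-index sum = 404 mod 256 = 148 → 72 94.

7294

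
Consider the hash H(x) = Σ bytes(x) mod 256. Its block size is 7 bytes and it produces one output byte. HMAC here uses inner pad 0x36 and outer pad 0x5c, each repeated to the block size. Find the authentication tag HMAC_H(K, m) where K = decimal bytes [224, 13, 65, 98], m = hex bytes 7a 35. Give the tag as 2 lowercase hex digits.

Key decimal bytes [224, 13, 65, 98] = e0 0d 41 62 is 4 bytes ≤ B = 7; zero-pad to 7 bytes: K' = e0 0d 41 62 00 00 00.
K' ⊕ ipad = d6 3b 77 54 36 36 36.  K' ⊕ opad = bc 51 1d 3e 5c 5c 5c.
Inner input = (K'⊕ipad) ∥ m = d6 3b 77 54 36 36 36 ∥ 7a 35.
Inner hash: sum = 214+59+119+84+54+54+54+122+53 = 813; mod 256 = 45 → 2d.
Outer input = (K'⊕opad) ∥ inner = bc 51 1d 3e 5c 5c 5c ∥ 2d.
Outer hash (tag): sum = 188+81+29+62+92+92+92+45 = 681; mod 256 = 169 → a9.

a9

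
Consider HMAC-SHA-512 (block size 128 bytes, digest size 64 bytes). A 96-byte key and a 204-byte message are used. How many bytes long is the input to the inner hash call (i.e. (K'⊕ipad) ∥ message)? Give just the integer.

332

Key is 96 ≤ 128 bytes, zero-padded: |K'| = 128.
Inner input = (K'⊕ipad) ∥ m → 128 + 204 = 332 bytes.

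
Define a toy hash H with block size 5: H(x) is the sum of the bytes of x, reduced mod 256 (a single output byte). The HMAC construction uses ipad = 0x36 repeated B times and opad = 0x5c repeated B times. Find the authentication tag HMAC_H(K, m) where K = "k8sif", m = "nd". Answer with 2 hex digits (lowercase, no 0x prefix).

6a

Key "k8sif" = 6b 38 73 69 66 is exactly B = 5 bytes: K' = 6b 38 73 69 66.
K' ⊕ ipad = 5d 0e 45 5f 50.  K' ⊕ opad = 37 64 2f 35 3a.
Inner input = (K'⊕ipad) ∥ m = 5d 0e 45 5f 50 ∥ 6e 64.
Inner hash: sum = 93+14+69+95+80+110+100 = 561; mod 256 = 49 → 31.
Outer input = (K'⊕opad) ∥ inner = 37 64 2f 35 3a ∥ 31.
Outer hash (tag): sum = 55+100+47+53+58+49 = 362; mod 256 = 106 → 6a.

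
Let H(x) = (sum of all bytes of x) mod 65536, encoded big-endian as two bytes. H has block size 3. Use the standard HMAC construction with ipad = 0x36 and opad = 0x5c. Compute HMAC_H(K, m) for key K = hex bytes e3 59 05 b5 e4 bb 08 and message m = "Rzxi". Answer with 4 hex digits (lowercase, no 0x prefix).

Key hex bytes e3 59 05 b5 e4 bb 08 is 7 bytes > B = 3, so hash it first: H(key) = 03 9d, then zero-pad to 3 bytes: K' = 03 9d 00.
K' ⊕ ipad = 35 ab 36.  K' ⊕ opad = 5f c1 5c.
Inner input = (K'⊕ipad) ∥ m = 35 ab 36 ∥ 52 7a 78 69.
Inner hash: sum = 53+171+54+82+122+120+105 = 707 → 02 c3.
Outer input = (K'⊕opad) ∥ inner = 5f c1 5c ∥ 02 c3.
Outer hash (tag): sum = 95+193+92+2+195 = 577 → 02 41.

0241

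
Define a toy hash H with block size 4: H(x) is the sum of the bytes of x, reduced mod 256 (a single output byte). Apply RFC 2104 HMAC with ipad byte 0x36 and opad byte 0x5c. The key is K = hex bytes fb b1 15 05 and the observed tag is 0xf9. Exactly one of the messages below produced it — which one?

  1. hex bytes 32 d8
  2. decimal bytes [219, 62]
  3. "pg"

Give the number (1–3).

Key hex bytes fb b1 15 05 is exactly B = 4 bytes: K' = fb b1 15 05.
K' ⊕ ipad = cd 87 23 33; K' ⊕ opad = a7 ed 49 59.
m1: inner = H(cd 87 23 33 32 d8) = b4; tag = H(a7 ed 49 59 b4) = ea
m2: inner = H(cd 87 23 33 db 3e) = c3; tag = H(a7 ed 49 59 c3) = f9 ← matches
m3: inner = H(cd 87 23 33 70 67) = 81; tag = H(a7 ed 49 59 81) = b7

2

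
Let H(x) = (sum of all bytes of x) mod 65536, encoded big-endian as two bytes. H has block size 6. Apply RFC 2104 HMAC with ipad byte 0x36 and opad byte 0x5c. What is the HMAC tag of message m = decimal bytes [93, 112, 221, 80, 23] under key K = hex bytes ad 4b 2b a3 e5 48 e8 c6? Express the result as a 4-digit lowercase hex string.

037a

Key hex bytes ad 4b 2b a3 e5 48 e8 c6 is 8 bytes > B = 6, so hash it first: H(key) = 04 a1, then zero-pad to 6 bytes: K' = 04 a1 00 00 00 00.
K' ⊕ ipad = 32 97 36 36 36 36.  K' ⊕ opad = 58 fd 5c 5c 5c 5c.
Inner input = (K'⊕ipad) ∥ m = 32 97 36 36 36 36 ∥ 5d 70 dd 50 17.
Inner hash: sum = 50+151+54+54+54+54+93+112+221+80+23 = 946 → 03 b2.
Outer input = (K'⊕opad) ∥ inner = 58 fd 5c 5c 5c 5c ∥ 03 b2.
Outer hash (tag): sum = 88+253+92+92+92+92+3+178 = 890 → 03 7a.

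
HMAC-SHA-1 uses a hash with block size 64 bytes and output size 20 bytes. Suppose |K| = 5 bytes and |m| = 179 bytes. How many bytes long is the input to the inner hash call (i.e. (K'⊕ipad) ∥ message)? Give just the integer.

Key is 5 ≤ 64 bytes, zero-padded: |K'| = 64.
Inner input = (K'⊕ipad) ∥ m → 64 + 179 = 243 bytes.

243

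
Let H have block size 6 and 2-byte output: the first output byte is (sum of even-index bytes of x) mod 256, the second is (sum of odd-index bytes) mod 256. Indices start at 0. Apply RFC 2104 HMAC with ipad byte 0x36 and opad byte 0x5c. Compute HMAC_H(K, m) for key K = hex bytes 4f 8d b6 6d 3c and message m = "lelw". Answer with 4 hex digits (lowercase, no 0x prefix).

Key hex bytes 4f 8d b6 6d 3c is 5 bytes ≤ B = 6; zero-pad to 6 bytes: K' = 4f 8d b6 6d 3c 00.
K' ⊕ ipad = 79 bb 80 5b 0a 36.  K' ⊕ opad = 13 d1 ea 31 60 5c.
Inner input = (K'⊕ipad) ∥ m = 79 bb 80 5b 0a 36 ∥ 6c 65 6c 77.
Inner hash: even-index sum = 475 mod 256 = 219; odd-index sum = 552 mod 256 = 40 → db 28.
Outer input = (K'⊕opad) ∥ inner = 13 d1 ea 31 60 5c ∥ db 28.
Outer hash (tag): even-index sum = 568 mod 256 = 56; odd-index sum = 390 mod 256 = 134 → 38 86.

3886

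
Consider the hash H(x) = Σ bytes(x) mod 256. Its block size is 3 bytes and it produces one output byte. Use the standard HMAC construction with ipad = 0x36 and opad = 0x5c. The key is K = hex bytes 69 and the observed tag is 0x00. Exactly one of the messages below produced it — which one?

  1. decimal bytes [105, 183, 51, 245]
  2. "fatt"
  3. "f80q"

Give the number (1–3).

Key hex bytes 69 is 1 byte ≤ B = 3; zero-pad to 3 bytes: K' = 69 00 00.
K' ⊕ ipad = 5f 36 36; K' ⊕ opad = 35 5c 5c.
m1: inner = H(5f 36 36 69 b7 33 f5) = 13; tag = H(35 5c 5c 13) = 00 ← matches
m2: inner = H(5f 36 36 66 61 74 74) = 7a; tag = H(35 5c 5c 7a) = 67
m3: inner = H(5f 36 36 66 38 30 71) = 0a; tag = H(35 5c 5c 0a) = f7

1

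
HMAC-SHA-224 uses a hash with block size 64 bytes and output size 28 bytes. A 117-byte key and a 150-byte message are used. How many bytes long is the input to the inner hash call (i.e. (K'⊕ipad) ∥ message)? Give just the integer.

Key is 117 > 64 bytes, so it is hashed to 28 bytes then zero-padded to 64: |K'| = 64.
Inner input = (K'⊕ipad) ∥ m → 64 + 150 = 214 bytes.

214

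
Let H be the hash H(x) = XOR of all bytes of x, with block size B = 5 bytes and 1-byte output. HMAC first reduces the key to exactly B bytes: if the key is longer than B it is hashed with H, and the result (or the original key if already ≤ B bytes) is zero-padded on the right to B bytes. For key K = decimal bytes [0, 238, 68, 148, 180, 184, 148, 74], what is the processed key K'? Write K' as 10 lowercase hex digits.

|K| = 8 > B = 5, so first hash the key.
H(K): XOR 00⊕ee⊕44⊕94⊕b4⊕b8⊕94⊕4a = ec.
Zero-pad H(K) = ec to 5 bytes: K' = ec 00 00 00 00.

ec00000000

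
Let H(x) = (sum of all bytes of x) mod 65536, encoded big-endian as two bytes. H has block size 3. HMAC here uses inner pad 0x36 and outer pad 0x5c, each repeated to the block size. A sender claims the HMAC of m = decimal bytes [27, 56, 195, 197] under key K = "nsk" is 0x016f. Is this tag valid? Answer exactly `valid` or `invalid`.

Key "nsk" = 6e 73 6b is exactly B = 3 bytes: K' = 6e 73 6b.
K' ⊕ ipad = 58 45 5d; K' ⊕ opad = 32 2f 37.
Inner hash: sum = 88+69+93+27+56+195+197 = 725 → 02 d5.
Outer hash (recomputed tag): sum = 50+47+55+2+213 = 367 → 01 6f.
Recomputed tag = 016f; claimed = 016f → match.

valid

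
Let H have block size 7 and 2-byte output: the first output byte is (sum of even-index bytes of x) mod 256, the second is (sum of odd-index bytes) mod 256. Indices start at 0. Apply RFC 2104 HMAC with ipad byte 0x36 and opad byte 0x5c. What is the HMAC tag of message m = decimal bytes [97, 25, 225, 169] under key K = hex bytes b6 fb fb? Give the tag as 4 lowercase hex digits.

c4da

Key hex bytes b6 fb fb is 3 bytes ≤ B = 7; zero-pad to 7 bytes: K' = b6 fb fb 00 00 00 00.
K' ⊕ ipad = 80 cd cd 36 36 36 36.  K' ⊕ opad = ea a7 a7 5c 5c 5c 5c.
Inner input = (K'⊕ipad) ∥ m = 80 cd cd 36 36 36 36 ∥ 61 19 e1 a9.
Inner hash: even-index sum = 635 mod 256 = 123; odd-index sum = 635 mod 256 = 123 → 7b 7b.
Outer input = (K'⊕opad) ∥ inner = ea a7 a7 5c 5c 5c 5c ∥ 7b 7b.
Outer hash (tag): even-index sum = 708 mod 256 = 196; odd-index sum = 474 mod 256 = 218 → c4 da.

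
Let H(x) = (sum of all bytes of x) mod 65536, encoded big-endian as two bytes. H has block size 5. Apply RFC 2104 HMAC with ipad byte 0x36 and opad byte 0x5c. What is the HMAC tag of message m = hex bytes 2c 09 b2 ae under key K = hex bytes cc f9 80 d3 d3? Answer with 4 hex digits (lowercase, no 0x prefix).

Key hex bytes cc f9 80 d3 d3 is exactly B = 5 bytes: K' = cc f9 80 d3 d3.
K' ⊕ ipad = fa cf b6 e5 e5.  K' ⊕ opad = 90 a5 dc 8f 8f.
Inner input = (K'⊕ipad) ∥ m = fa cf b6 e5 e5 ∥ 2c 09 b2 ae.
Inner hash: sum = 250+207+182+229+229+44+9+178+174 = 1502 → 05 de.
Outer input = (K'⊕opad) ∥ inner = 90 a5 dc 8f 8f ∥ 05 de.
Outer hash (tag): sum = 144+165+220+143+143+5+222 = 1042 → 04 12.

0412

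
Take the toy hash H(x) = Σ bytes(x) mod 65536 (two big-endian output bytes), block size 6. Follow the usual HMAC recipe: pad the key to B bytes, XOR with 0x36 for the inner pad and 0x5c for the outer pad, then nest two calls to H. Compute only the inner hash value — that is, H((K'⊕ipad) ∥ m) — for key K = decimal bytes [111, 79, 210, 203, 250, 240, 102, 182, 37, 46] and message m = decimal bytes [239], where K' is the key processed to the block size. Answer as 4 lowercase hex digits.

Key decimal bytes [111, 79, 210, 203, 250, 240, 102, 182, 37, 46] = 6f 4f d2 cb fa f0 66 b6 25 2e is 10 bytes > B = 6, so hash it first: H(key) = 05 b4, then zero-pad to 6 bytes: K' = 05 b4 00 00 00 00.
K' ⊕ ipad = 33 82 36 36 36 36.
Inner input = 33 82 36 36 36 36 ∥ ef.
Inner hash: sum = 51+130+54+54+54+54+239 = 636 → 02 7c.

027c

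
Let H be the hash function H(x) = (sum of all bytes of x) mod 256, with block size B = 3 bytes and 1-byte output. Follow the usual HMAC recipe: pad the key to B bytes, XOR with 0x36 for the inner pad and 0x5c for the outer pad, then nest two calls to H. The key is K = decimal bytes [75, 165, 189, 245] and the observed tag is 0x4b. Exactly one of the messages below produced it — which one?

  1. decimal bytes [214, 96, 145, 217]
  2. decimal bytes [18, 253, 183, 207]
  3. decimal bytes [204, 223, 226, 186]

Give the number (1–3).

2

Key decimal bytes [75, 165, 189, 245] = 4b a5 bd f5 is 4 bytes > B = 3, so hash it first: H(key) = a2, then zero-pad to 3 bytes: K' = a2 00 00.
K' ⊕ ipad = 94 36 36; K' ⊕ opad = fe 5c 5c.
m1: inner = H(94 36 36 d6 60 91 d9) = a0; tag = H(fe 5c 5c a0) = 56
m2: inner = H(94 36 36 12 fd b7 cf) = 95; tag = H(fe 5c 5c 95) = 4b ← matches
m3: inner = H(94 36 36 cc df e2 ba) = 47; tag = H(fe 5c 5c 47) = fd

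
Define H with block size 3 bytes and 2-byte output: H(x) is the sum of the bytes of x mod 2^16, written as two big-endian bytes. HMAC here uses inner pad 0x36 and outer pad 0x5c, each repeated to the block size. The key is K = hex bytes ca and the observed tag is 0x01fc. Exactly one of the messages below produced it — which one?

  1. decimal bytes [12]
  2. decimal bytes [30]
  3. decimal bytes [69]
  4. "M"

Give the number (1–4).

Key hex bytes ca is 1 byte ≤ B = 3; zero-pad to 3 bytes: K' = ca 00 00.
K' ⊕ ipad = fc 36 36; K' ⊕ opad = 96 5c 5c.
m1: inner = H(fc 36 36 0c) = 01 74; tag = H(96 5c 5c 01 74) = 01c3
m2: inner = H(fc 36 36 1e) = 01 86; tag = H(96 5c 5c 01 86) = 01d5
m3: inner = H(fc 36 36 45) = 01 ad; tag = H(96 5c 5c 01 ad) = 01fc ← matches
m4: inner = H(fc 36 36 4d) = 01 b5; tag = H(96 5c 5c 01 b5) = 0204

3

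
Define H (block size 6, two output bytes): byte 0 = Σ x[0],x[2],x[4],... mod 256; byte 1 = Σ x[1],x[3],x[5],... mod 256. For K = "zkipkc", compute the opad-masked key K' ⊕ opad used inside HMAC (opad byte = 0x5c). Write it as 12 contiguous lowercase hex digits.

Key "zkipkc" = 7a 6b 69 70 6b 63 is exactly B = 6 bytes: K' = 7a 6b 69 70 6b 63.
XOR each byte with 0x5c: 7a⊕5c=26, 6b⊕5c=37, 69⊕5c=35, 70⊕5c=2c, 6b⊕5c=37, 63⊕5c=3f.

2637352c373f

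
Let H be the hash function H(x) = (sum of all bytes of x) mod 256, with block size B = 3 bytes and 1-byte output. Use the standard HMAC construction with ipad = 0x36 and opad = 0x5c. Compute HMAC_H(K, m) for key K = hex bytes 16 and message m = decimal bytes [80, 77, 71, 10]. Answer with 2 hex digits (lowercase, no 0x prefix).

7c

Key hex bytes 16 is 1 byte ≤ B = 3; zero-pad to 3 bytes: K' = 16 00 00.
K' ⊕ ipad = 20 36 36.  K' ⊕ opad = 4a 5c 5c.
Inner input = (K'⊕ipad) ∥ m = 20 36 36 ∥ 50 4d 47 0a.
Inner hash: sum = 32+54+54+80+77+71+10 = 378; mod 256 = 122 → 7a.
Outer input = (K'⊕opad) ∥ inner = 4a 5c 5c ∥ 7a.
Outer hash (tag): sum = 74+92+92+122 = 380; mod 256 = 124 → 7c.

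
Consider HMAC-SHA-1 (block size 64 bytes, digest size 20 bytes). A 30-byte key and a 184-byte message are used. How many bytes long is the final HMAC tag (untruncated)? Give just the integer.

20

The tag is one SHA-1 digest: 20 bytes.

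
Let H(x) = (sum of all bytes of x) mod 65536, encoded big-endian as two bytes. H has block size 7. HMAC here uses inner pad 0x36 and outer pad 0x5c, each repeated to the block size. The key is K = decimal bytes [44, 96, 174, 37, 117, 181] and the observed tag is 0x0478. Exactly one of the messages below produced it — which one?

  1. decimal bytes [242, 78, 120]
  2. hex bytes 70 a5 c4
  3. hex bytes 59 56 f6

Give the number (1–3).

Key decimal bytes [44, 96, 174, 37, 117, 181] = 2c 60 ae 25 75 b5 is 6 bytes ≤ B = 7; zero-pad to 7 bytes: K' = 2c 60 ae 25 75 b5 00.
K' ⊕ ipad = 1a 56 98 13 43 83 36; K' ⊕ opad = 70 3c f2 79 29 e9 5c.
m1: inner = H(1a 56 98 13 43 83 36 f2 4e 78) = 03 cf; tag = H(70 3c f2 79 29 e9 5c 03 cf) = 0457
m2: inner = H(1a 56 98 13 43 83 36 70 a5 c4) = 03 f0; tag = H(70 3c f2 79 29 e9 5c 03 f0) = 0478 ← matches
m3: inner = H(1a 56 98 13 43 83 36 59 56 f6) = 03 bc; tag = H(70 3c f2 79 29 e9 5c 03 bc) = 0444

2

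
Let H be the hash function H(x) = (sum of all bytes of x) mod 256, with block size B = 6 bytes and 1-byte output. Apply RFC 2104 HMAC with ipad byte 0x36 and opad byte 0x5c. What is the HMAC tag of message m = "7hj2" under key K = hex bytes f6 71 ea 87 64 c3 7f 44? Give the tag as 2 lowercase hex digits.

a7

Key hex bytes f6 71 ea 87 64 c3 7f 44 is 8 bytes > B = 6, so hash it first: H(key) = c2, then zero-pad to 6 bytes: K' = c2 00 00 00 00 00.
K' ⊕ ipad = f4 36 36 36 36 36.  K' ⊕ opad = 9e 5c 5c 5c 5c 5c.
Inner input = (K'⊕ipad) ∥ m = f4 36 36 36 36 36 ∥ 37 68 6a 32.
Inner hash: sum = 244+54+54+54+54+54+55+104+106+50 = 829; mod 256 = 61 → 3d.
Outer input = (K'⊕opad) ∥ inner = 9e 5c 5c 5c 5c 5c ∥ 3d.
Outer hash (tag): sum = 158+92+92+92+92+92+61 = 679; mod 256 = 167 → a7.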